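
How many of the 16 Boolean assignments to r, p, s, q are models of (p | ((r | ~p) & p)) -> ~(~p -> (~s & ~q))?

Initial set: {T ((p | ((r | ~p) & p)) -> ~(~p -> (~s & ~q)))}.
T ((p | ((r | ~p) & p)) -> ~(~p -> (~s & ~q))): β-rule — branch into F (p | ((r | ~p) & p))  //  T ~(~p -> (~s & ~q)).
  branch 1 (add F (p | ((r | ~p) & p))):
    F (p | ((r | ~p) & p)): α-rule — add F p, F ((r | ~p) & p).
    F ((r | ~p) & p): β-rule — branch into F (r | ~p)  //  F p.
      branch 1.1 (add F (r | ~p)):
        F (r | ~p): α-rule — add F r, F ~p.
        × closes — contains both p and ~p.
      branch 1.2 (add F p):
        ○ open, literals {p=false}.
  branch 2 (add T ~(~p -> (~s & ~q))):
    T ~(~p -> (~s & ~q)): α-rule — add T ~p, F (~s & ~q).
    F (~s & ~q): β-rule — branch into F ~s  //  F ~q.
      branch 2.1 (add F ~s):
        ○ open, literals {p=false, s=true}.
      branch 2.2 (add F ~q):
        ○ open, literals {p=false, q=true}.
1 branch closed, 3 open.
Each open branch fixes some atoms; the unmentioned ones are free. Counting distinct full assignments: branch {p=false} (r, s, q) contributes 8 new; branch {p=false, s=true} (r, q) contributes 0 new; branch {p=false, q=true} (r, s) contributes 0 new. Total: 8.

8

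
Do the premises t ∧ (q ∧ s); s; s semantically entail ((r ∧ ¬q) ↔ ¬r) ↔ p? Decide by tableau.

Initial set: {(t ∧ (q ∧ s)); s; s; ¬(((r ∧ ¬q) ↔ ¬r) ↔ p)}.
(t ∧ (q ∧ s)): α-rule — add t, (q ∧ s).
(q ∧ s): α-rule — add q, s.
¬(((r ∧ ¬q) ↔ ¬r) ↔ p): β-rule — branch into ((r ∧ ¬q) ↔ ¬r), ¬p  //  ¬((r ∧ ¬q) ↔ ¬r), p.
  branch 1 (add ((r ∧ ¬q) ↔ ¬r), ¬p):
    ((r ∧ ¬q) ↔ ¬r): β-rule — branch into (r ∧ ¬q), ¬r  //  ¬(r ∧ ¬q), ¬¬r.
      branch 1.1 (add (r ∧ ¬q), ¬r):
        (r ∧ ¬q): α-rule — add r, ¬q.
        × closes — contains both r and ¬r.
      branch 1.2 (add ¬(r ∧ ¬q), ¬¬r):
        ¬(r ∧ ¬q): β-rule — branch into ¬r  //  ¬¬q.
          branch 1.2.1 (add ¬r):
            × closes — contains both r and ¬r.
          branch 1.2.2 (add ¬¬q):
            ○ open, literals {p=0, q=1, r=1, s=1, t=1}.
  branch 2 (add ¬((r ∧ ¬q) ↔ ¬r), p):
    ¬((r ∧ ¬q) ↔ ¬r): β-rule — branch into (r ∧ ¬q), ¬¬r  //  ¬(r ∧ ¬q), ¬r.
      branch 2.1 (add (r ∧ ¬q), ¬¬r):
        (r ∧ ¬q): α-rule — add r, ¬q.
        × closes — contains both q and ¬q.
      branch 2.2 (add ¬(r ∧ ¬q), ¬r):
        ¬(r ∧ ¬q): β-rule — branch into ¬r  //  ¬¬q.
          branch 2.2.1 (add ¬r):
            ○ open, literals {p=1, q=1, r=0, s=1, t=1}.
          branch 2.2.2 (add ¬¬q):
            ○ open, literals {p=1, q=1, r=0, s=1, t=1}.
3 branches closed, 3 open.
An open branch gives a countermodel: p=0, q=1, r=1, s=1, t=1 (unmentioned atoms arbitrary); the premises hold there but the conclusion fails.

No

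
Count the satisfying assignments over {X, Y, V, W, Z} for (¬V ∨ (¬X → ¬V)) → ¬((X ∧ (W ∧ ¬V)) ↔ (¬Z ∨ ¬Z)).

20

Initial set: {((¬V ∨ (¬X → ¬V)) → ¬((X ∧ (W ∧ ¬V)) ↔ (¬Z ∨ ¬Z)))}.
((¬V ∨ (¬X → ¬V)) → ¬((X ∧ (W ∧ ¬V)) ↔ (¬Z ∨ ¬Z))): β-rule — branch into ¬(¬V ∨ (¬X → ¬V))  //  ¬((X ∧ (W ∧ ¬V)) ↔ (¬Z ∨ ¬Z)).
  branch 1 (add ¬(¬V ∨ (¬X → ¬V))):
    ¬(¬V ∨ (¬X → ¬V)): α-rule — add ¬¬V, ¬(¬X → ¬V).
    ¬(¬X → ¬V): α-rule — add ¬X, ¬¬V.
    ○ open, literals {V=true, X=false}.
  branch 2 (add ¬((X ∧ (W ∧ ¬V)) ↔ (¬Z ∨ ¬Z))):
    ¬((X ∧ (W ∧ ¬V)) ↔ (¬Z ∨ ¬Z)): β-rule — branch into (X ∧ (W ∧ ¬V)), ¬(¬Z ∨ ¬Z)  //  ¬(X ∧ (W ∧ ¬V)), (¬Z ∨ ¬Z).
      branch 2.1 (add (X ∧ (W ∧ ¬V)), ¬(¬Z ∨ ¬Z)):
        (X ∧ (W ∧ ¬V)): α-rule — add X, (W ∧ ¬V).
        ¬(¬Z ∨ ¬Z): α-rule — add ¬¬Z, ¬¬Z.
        (W ∧ ¬V): α-rule — add W, ¬V.
        ○ open, literals {V=false, W=true, X=true, Z=true}.
      branch 2.2 (add ¬(X ∧ (W ∧ ¬V)), (¬Z ∨ ¬Z)):
        ¬(X ∧ (W ∧ ¬V)): β-rule — branch into ¬X  //  ¬(W ∧ ¬V).
          branch 2.2.1 (add ¬X):
            (¬Z ∨ ¬Z): β-rule — branch into ¬Z  //  ¬Z.
              branch 2.2.1.1 (add ¬Z):
                ○ open, literals {X=false, Z=false}.
              branch 2.2.1.2 (add ¬Z):
                ○ open, literals {X=false, Z=false}.
          branch 2.2.2 (add ¬(W ∧ ¬V)):
            (¬Z ∨ ¬Z): β-rule — branch into ¬Z  //  ¬Z.
              branch 2.2.2.1 (add ¬Z):
                ¬(W ∧ ¬V): β-rule — branch into ¬W  //  ¬¬V.
                  branch 2.2.2.1.1 (add ¬W):
                    ○ open, literals {W=false, Z=false}.
                  branch 2.2.2.1.2 (add ¬¬V):
                    ○ open, literals {V=true, Z=false}.
              branch 2.2.2.2 (add ¬Z):
                ¬(W ∧ ¬V): β-rule — branch into ¬W  //  ¬¬V.
                  branch 2.2.2.2.1 (add ¬W):
                    ○ open, literals {W=false, Z=false}.
                  branch 2.2.2.2.2 (add ¬¬V):
                    ○ open, literals {V=true, Z=false}.
0 branches closed, 8 open.
Each open branch fixes some atoms; the unmentioned ones are free. Counting distinct full assignments: branch {V=true, X=false} (Y, W, Z) contributes 8 new; branch {V=false, W=true, X=true, Z=true} (Y) contributes 2 new; branch {X=false, Z=false} (Y, V, W) contributes 4 new; branch {X=false, Z=false} (Y, V, W) contributes 0 new; branch {W=false, Z=false} (X, Y, V) contributes 4 new; branch {V=true, Z=false} (X, Y, W) contributes 2 new; branch {W=false, Z=false} (X, Y, V) contributes 0 new; branch {V=true, Z=false} (X, Y, W) contributes 0 new. Total: 20.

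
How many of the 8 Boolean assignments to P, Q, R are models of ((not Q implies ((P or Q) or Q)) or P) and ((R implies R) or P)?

6

Initial set: {T (((not Q implies ((P or Q) or Q)) or P) and ((R implies R) or P))}.
T (((not Q implies ((P or Q) or Q)) or P) and ((R implies R) or P)): α-rule — add T ((not Q implies ((P or Q) or Q)) or P), T ((R implies R) or P).
T ((not Q implies ((P or Q) or Q)) or P): β-rule — branch into T (not Q implies ((P or Q) or Q))  //  T P.
  branch 1 (add T (not Q implies ((P or Q) or Q))):
    T ((R implies R) or P): β-rule — branch into T (R implies R)  //  T P.
      branch 1.1 (add T (R implies R)):
        T (not Q implies ((P or Q) or Q)): β-rule — branch into F not Q  //  T ((P or Q) or Q).
          branch 1.1.1 (add F not Q):
            T (R implies R): β-rule — branch into F R  //  T R.
              branch 1.1.1.1 (add F R):
                ○ open, literals {Q=T, R=F}.
              branch 1.1.1.2 (add T R):
                ○ open, literals {Q=T, R=T}.
          branch 1.1.2 (add T ((P or Q) or Q)):
            T (R implies R): β-rule — branch into F R  //  T R.
              branch 1.1.2.1 (add F R):
                T ((P or Q) or Q): β-rule — branch into T (P or Q)  //  T Q.
                  branch 1.1.2.1.1 (add T (P or Q)):
                    T (P or Q): β-rule — branch into T P  //  T Q.
                      branch 1.1.2.1.1.1 (add T P):
                        ○ open, literals {P=T, R=F}.
                      branch 1.1.2.1.1.2 (add T Q):
                        ○ open, literals {Q=T, R=F}.
                  branch 1.1.2.1.2 (add T Q):
                    ○ open, literals {Q=T, R=F}.
              branch 1.1.2.2 (add T R):
                T ((P or Q) or Q): β-rule — branch into T (P or Q)  //  T Q.
                  branch 1.1.2.2.1 (add T (P or Q)):
                    T (P or Q): β-rule — branch into T P  //  T Q.
                      branch 1.1.2.2.1.1 (add T P):
                        ○ open, literals {P=T, R=T}.
                      branch 1.1.2.2.1.2 (add T Q):
                        ○ open, literals {Q=T, R=T}.
                  branch 1.1.2.2.2 (add T Q):
                    ○ open, literals {Q=T, R=T}.
      branch 1.2 (add T P):
        T (not Q implies ((P or Q) or Q)): β-rule — branch into F not Q  //  T ((P or Q) or Q).
          branch 1.2.1 (add F not Q):
            ○ open, literals {P=T, Q=T}.
          branch 1.2.2 (add T ((P or Q) or Q)):
            T ((P or Q) or Q): β-rule — branch into T (P or Q)  //  T Q.
              branch 1.2.2.1 (add T (P or Q)):
                T (P or Q): β-rule — branch into T P  //  T Q.
                  branch 1.2.2.1.1 (add T P):
                    ○ open, literals {P=T}.
                  branch 1.2.2.1.2 (add T Q):
                    ○ open, literals {P=T, Q=T}.
              branch 1.2.2.2 (add T Q):
                ○ open, literals {P=T, Q=T}.
  branch 2 (add T P):
    T ((R implies R) or P): β-rule — branch into T (R implies R)  //  T P.
      branch 2.1 (add T (R implies R)):
        T (R implies R): β-rule — branch into F R  //  T R.
          branch 2.1.1 (add F R):
            ○ open, literals {P=T, R=F}.
          branch 2.1.2 (add T R):
            ○ open, literals {P=T, R=T}.
      branch 2.2 (add T P):
        ○ open, literals {P=T}.
0 branches closed, 15 open.
Each open branch fixes some atoms; the unmentioned ones are free. Counting distinct full assignments: branch {Q=T, R=F} (P) contributes 2 new; branch {Q=T, R=T} (P) contributes 2 new; branch {P=T, R=F} (Q) contributes 1 new; branch {Q=T, R=F} (P) contributes 0 new; branch {Q=T, R=F} (P) contributes 0 new; branch {P=T, R=T} (Q) contributes 1 new; branch {Q=T, R=T} (P) contributes 0 new; branch {Q=T, R=T} (P) contributes 0 new; branch {P=T, Q=T} (R) contributes 0 new; branch {P=T} (Q, R) contributes 0 new; branch {P=T, Q=T} (R) contributes 0 new; branch {P=T, Q=T} (R) contributes 0 new; branch {P=T, R=F} (Q) contributes 0 new; branch {P=T, R=T} (Q) contributes 0 new; branch {P=T} (Q, R) contributes 0 new. Total: 6.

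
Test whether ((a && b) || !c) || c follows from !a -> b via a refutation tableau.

Yes

Initial set: {(!a -> b); !(((a && b) || !c) || c)}.
!(((a && b) || !c) || c): α-rule — add !((a && b) || !c), !c.
!((a && b) || !c): α-rule — add !(a && b), !!c.
× closes — contains both c and !c.
All 1 branch closes.
Every branch closed, so the premises entail the conclusion.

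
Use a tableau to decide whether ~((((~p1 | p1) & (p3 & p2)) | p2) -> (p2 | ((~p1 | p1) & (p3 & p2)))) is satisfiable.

Unsatisfiable

Initial set: {~((((~p1 | p1) & (p3 & p2)) | p2) -> (p2 | ((~p1 | p1) & (p3 & p2))))}.
~((((~p1 | p1) & (p3 & p2)) | p2) -> (p2 | ((~p1 | p1) & (p3 & p2)))): α-rule — add (((~p1 | p1) & (p3 & p2)) | p2), ~(p2 | ((~p1 | p1) & (p3 & p2))).
~(p2 | ((~p1 | p1) & (p3 & p2))): α-rule — add ~p2, ~((~p1 | p1) & (p3 & p2)).
(((~p1 | p1) & (p3 & p2)) | p2): β-rule — branch into ((~p1 | p1) & (p3 & p2))  //  p2.
  branch 1 (add ((~p1 | p1) & (p3 & p2))):
    ((~p1 | p1) & (p3 & p2)): α-rule — add (~p1 | p1), (p3 & p2).
    (p3 & p2): α-rule — add p3, p2.
    × closes — contains both p2 and ~p2.
  branch 2 (add p2):
    × closes — contains both p2 and ~p2.
All 2 branches close.
Every branch closed; the formula is unsatisfiable.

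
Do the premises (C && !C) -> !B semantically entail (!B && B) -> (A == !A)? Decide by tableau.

Initial set: {((C && !C) -> !B); !((!B && B) -> (A == !A))}.
!((!B && B) -> (A == !A)): α-rule — add (!B && B), !(A == !A).
(!B && B): α-rule — add !B, B.
× closes — contains both B and !B.
All 1 branch closes.
Every branch closed, so the premises entail the conclusion.

Yes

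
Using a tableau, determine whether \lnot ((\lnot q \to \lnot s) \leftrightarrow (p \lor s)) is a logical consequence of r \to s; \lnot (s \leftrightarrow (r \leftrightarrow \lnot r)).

No

Initial set: {(r \to s); \lnot (s \leftrightarrow (r \leftrightarrow \lnot r)); \lnot \lnot ((\lnot q \to \lnot s) \leftrightarrow (p \lor s))}.
(r \to s): β-rule — branch into \lnot r  //  s.
  branch 1 (add \lnot r):
    \lnot (s \leftrightarrow (r \leftrightarrow \lnot r)): β-rule — branch into s, \lnot (r \leftrightarrow \lnot r)  //  \lnot s, (r \leftrightarrow \lnot r).
      branch 1.1 (add s, \lnot (r \leftrightarrow \lnot r)):
        \lnot \lnot ((\lnot q \to \lnot s) \leftrightarrow (p \lor s)): β-rule — branch into (\lnot q \to \lnot s), (p \lor s)  //  \lnot (\lnot q \to \lnot s), \lnot (p \lor s).
          branch 1.1.1 (add (\lnot q \to \lnot s), (p \lor s)):
            \lnot (r \leftrightarrow \lnot r): β-rule — branch into r, \lnot \lnot r  //  \lnot r, \lnot r.
              branch 1.1.1.1 (add r, \lnot \lnot r):
                × closes — contains both r and \lnot r.
              branch 1.1.1.2 (add \lnot r, \lnot r):
                (\lnot q \to \lnot s): β-rule — branch into \lnot \lnot q  //  \lnot s.
                  branch 1.1.1.2.1 (add \lnot \lnot q):
                    (p \lor s): β-rule — branch into p  //  s.
                      branch 1.1.1.2.1.1 (add p):
                        ○ open, literals {p=true, q=true, r=false, s=true}.
                      branch 1.1.1.2.1.2 (add s):
                        ○ open, literals {q=true, r=false, s=true}.
                  branch 1.1.1.2.2 (add \lnot s):
                    × closes — contains both s and \lnot s.
          branch 1.1.2 (add \lnot (\lnot q \to \lnot s), \lnot (p \lor s)):
            \lnot (\lnot q \to \lnot s): α-rule — add \lnot q, \lnot \lnot s.
            \lnot (p \lor s): α-rule — add \lnot p, \lnot s.
            × closes — contains both s and \lnot s.
      branch 1.2 (add \lnot s, (r \leftrightarrow \lnot r)):
        \lnot \lnot ((\lnot q \to \lnot s) \leftrightarrow (p \lor s)): β-rule — branch into (\lnot q \to \lnot s), (p \lor s)  //  \lnot (\lnot q \to \lnot s), \lnot (p \lor s).
          branch 1.2.1 (add (\lnot q \to \lnot s), (p \lor s)):
            (r \leftrightarrow \lnot r): β-rule — branch into r, \lnot r  //  \lnot r, \lnot \lnot r.
              branch 1.2.1.1 (add r, \lnot r):
                × closes — contains both r and \lnot r.
              branch 1.2.1.2 (add \lnot r, \lnot \lnot r):
                × closes — contains both r and \lnot r.
          branch 1.2.2 (add \lnot (\lnot q \to \lnot s), \lnot (p \lor s)):
            \lnot (\lnot q \to \lnot s): α-rule — add \lnot q, \lnot \lnot s.
            × closes — contains both s and \lnot s.
  branch 2 (add s):
    \lnot (s \leftrightarrow (r \leftrightarrow \lnot r)): β-rule — branch into s, \lnot (r \leftrightarrow \lnot r)  //  \lnot s, (r \leftrightarrow \lnot r).
      branch 2.1 (add s, \lnot (r \leftrightarrow \lnot r)):
        \lnot \lnot ((\lnot q \to \lnot s) \leftrightarrow (p \lor s)): β-rule — branch into (\lnot q \to \lnot s), (p \lor s)  //  \lnot (\lnot q \to \lnot s), \lnot (p \lor s).
          branch 2.1.1 (add (\lnot q \to \lnot s), (p \lor s)):
            \lnot (r \leftrightarrow \lnot r): β-rule — branch into r, \lnot \lnot r  //  \lnot r, \lnot r.
              branch 2.1.1.1 (add r, \lnot \lnot r):
                (\lnot q \to \lnot s): β-rule — branch into \lnot \lnot q  //  \lnot s.
                  branch 2.1.1.1.1 (add \lnot \lnot q):
                    (p \lor s): β-rule — branch into p  //  s.
                      branch 2.1.1.1.1.1 (add p):
                        ○ open, literals {p=true, q=true, r=true, s=true}.
                      branch 2.1.1.1.1.2 (add s):
                        ○ open, literals {q=true, r=true, s=true}.
                  branch 2.1.1.1.2 (add \lnot s):
                    × closes — contains both s and \lnot s.
              branch 2.1.1.2 (add \lnot r, \lnot r):
                (\lnot q \to \lnot s): β-rule — branch into \lnot \lnot q  //  \lnot s.
                  branch 2.1.1.2.1 (add \lnot \lnot q):
                    (p \lor s): β-rule — branch into p  //  s.
                      branch 2.1.1.2.1.1 (add p):
                        ○ open, literals {p=true, q=true, r=false, s=true}.
                      branch 2.1.1.2.1.2 (add s):
                        ○ open, literals {q=true, r=false, s=true}.
                  branch 2.1.1.2.2 (add \lnot s):
                    × closes — contains both s and \lnot s.
          branch 2.1.2 (add \lnot (\lnot q \to \lnot s), \lnot (p \lor s)):
            \lnot (\lnot q \to \lnot s): α-rule — add \lnot q, \lnot \lnot s.
            \lnot (p \lor s): α-rule — add \lnot p, \lnot s.
            × closes — contains both s and \lnot s.
      branch 2.2 (add \lnot s, (r \leftrightarrow \lnot r)):
        × closes — contains both s and \lnot s.
10 branches closed, 6 open.
An open branch gives a countermodel: p=true, q=true, r=false, s=true (unmentioned atoms arbitrary); the premises hold there but the conclusion fails.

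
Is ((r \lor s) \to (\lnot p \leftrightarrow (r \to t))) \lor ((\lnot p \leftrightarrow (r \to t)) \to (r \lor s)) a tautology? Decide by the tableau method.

Valid

Assume the negation and expand:
Initial set: {F (((r \lor s) \to (\lnot p \leftrightarrow (r \to t))) \lor ((\lnot p \leftrightarrow (r \to t)) \to (r \lor s)))}.
F (((r \lor s) \to (\lnot p \leftrightarrow (r \to t))) \lor ((\lnot p \leftrightarrow (r \to t)) \to (r \lor s))): α-rule — add F ((r \lor s) \to (\lnot p \leftrightarrow (r \to t))), F ((\lnot p \leftrightarrow (r \to t)) \to (r \lor s)).
F ((r \lor s) \to (\lnot p \leftrightarrow (r \to t))): α-rule — add T (r \lor s), F (\lnot p \leftrightarrow (r \to t)).
F ((\lnot p \leftrightarrow (r \to t)) \to (r \lor s)): α-rule — add T (\lnot p \leftrightarrow (r \to t)), F (r \lor s).
F (r \lor s): α-rule — add F r, F s.
T (r \lor s): β-rule — branch into T r  //  T s.
  branch 1 (add T r):
    × closes — contains both r and \lnot r.
  branch 2 (add T s):
    × closes — contains both s and \lnot s.
All 2 branches close.
Every branch closed, so the negation is unsatisfiable and the formula is valid.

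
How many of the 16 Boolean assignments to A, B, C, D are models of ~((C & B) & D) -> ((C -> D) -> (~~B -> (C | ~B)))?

Initial set: {(~((C & B) & D) -> ((C -> D) -> (~~B -> (C | ~B))))}.
(~((C & B) & D) -> ((C -> D) -> (~~B -> (C | ~B)))): β-rule — branch into ~~((C & B) & D)  //  ((C -> D) -> (~~B -> (C | ~B))).
  branch 1 (add ~~((C & B) & D)):
    ~~((C & B) & D): α-rule — add (C & B), D.
    (C & B): α-rule — add C, B.
    ○ open, literals {B=T, C=T, D=T}.
  branch 2 (add ((C -> D) -> (~~B -> (C | ~B)))):
    ((C -> D) -> (~~B -> (C | ~B))): β-rule — branch into ~(C -> D)  //  (~~B -> (C | ~B)).
      branch 2.1 (add ~(C -> D)):
        ~(C -> D): α-rule — add C, ~D.
        ○ open, literals {C=T, D=F}.
      branch 2.2 (add (~~B -> (C | ~B))):
        (~~B -> (C | ~B)): β-rule — branch into ~~~B  //  (C | ~B).
          branch 2.2.1 (add ~~~B):
            ~~~B: drop double negation, giving ~B.
            ○ open, literals {B=F}.
          branch 2.2.2 (add (C | ~B)):
            (C | ~B): β-rule — branch into C  //  ~B.
              branch 2.2.2.1 (add C):
                ○ open, literals {C=T}.
              branch 2.2.2.2 (add ~B):
                ○ open, literals {B=F}.
0 branches closed, 5 open.
Each open branch fixes some atoms; the unmentioned ones are free. Counting distinct full assignments: branch {B=T, C=T, D=T} (A) contributes 2 new; branch {C=T, D=F} (A, B) contributes 4 new; branch {B=F} (A, C, D) contributes 6 new; branch {C=T} (A, B, D) contributes 0 new; branch {B=F} (A, C, D) contributes 0 new. Total: 12.

12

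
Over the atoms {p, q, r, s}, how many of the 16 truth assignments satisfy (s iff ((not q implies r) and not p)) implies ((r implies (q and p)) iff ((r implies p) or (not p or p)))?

Initial set: {T ((s iff ((not q implies r) and not p)) implies ((r implies (q and p)) iff ((r implies p) or (not p or p))))}.
T ((s iff ((not q implies r) and not p)) implies ((r implies (q and p)) iff ((r implies p) or (not p or p)))): β-rule — branch into F (s iff ((not q implies r) and not p))  //  T ((r implies (q and p)) iff ((r implies p) or (not p or p))).
  branch 1 (add F (s iff ((not q implies r) and not p))):
    F (s iff ((not q implies r) and not p)): β-rule — branch into T s, F ((not q implies r) and not p)  //  F s, T ((not q implies r) and not p).
      branch 1.1 (add T s, F ((not q implies r) and not p)):
        F ((not q implies r) and not p): β-rule — branch into F (not q implies r)  //  F not p.
          branch 1.1.1 (add F (not q implies r)):
            F (not q implies r): α-rule — add T not q, F r.
            ○ open, literals {q=0, r=0, s=1}.
          branch 1.1.2 (add F not p):
            ○ open, literals {p=1, s=1}.
      branch 1.2 (add F s, T ((not q implies r) and not p)):
        T ((not q implies r) and not p): α-rule — add T (not q implies r), T not p.
        T (not q implies r): β-rule — branch into F not q  //  T r.
          branch 1.2.1 (add F not q):
            ○ open, literals {p=0, q=1, s=0}.
          branch 1.2.2 (add T r):
            ○ open, literals {p=0, r=1, s=0}.
  branch 2 (add T ((r implies (q and p)) iff ((r implies p) or (not p or p)))):
    T ((r implies (q and p)) iff ((r implies p) or (not p or p))): β-rule — branch into T (r implies (q and p)), T ((r implies p) or (not p or p))  //  F (r implies (q and p)), F ((r implies p) or (not p or p)).
      branch 2.1 (add T (r implies (q and p)), T ((r implies p) or (not p or p))):
        T (r implies (q and p)): β-rule — branch into F r  //  T (q and p).
          branch 2.1.1 (add F r):
            T ((r implies p) or (not p or p)): β-rule — branch into T (r implies p)  //  T (not p or p).
              branch 2.1.1.1 (add T (r implies p)):
                T (r implies p): β-rule — branch into F r  //  T p.
                  branch 2.1.1.1.1 (add F r):
                    ○ open, literals {r=0}.
                  branch 2.1.1.1.2 (add T p):
                    ○ open, literals {p=1, r=0}.
              branch 2.1.1.2 (add T (not p or p)):
                T (not p or p): β-rule — branch into T not p  //  T p.
                  branch 2.1.1.2.1 (add T not p):
                    ○ open, literals {p=0, r=0}.
                  branch 2.1.1.2.2 (add T p):
                    ○ open, literals {p=1, r=0}.
          branch 2.1.2 (add T (q and p)):
            T (q and p): α-rule — add T q, T p.
            T ((r implies p) or (not p or p)): β-rule — branch into T (r implies p)  //  T (not p or p).
              branch 2.1.2.1 (add T (r implies p)):
                T (r implies p): β-rule — branch into F r  //  T p.
                  branch 2.1.2.1.1 (add F r):
                    ○ open, literals {p=1, q=1, r=0}.
                  branch 2.1.2.1.2 (add T p):
                    ○ open, literals {p=1, q=1}.
              branch 2.1.2.2 (add T (not p or p)):
                T (not p or p): β-rule — branch into T not p  //  T p.
                  branch 2.1.2.2.1 (add T not p):
                    × closes — contains both p and not p.
                  branch 2.1.2.2.2 (add T p):
                    ○ open, literals {p=1, q=1}.
      branch 2.2 (add F (r implies (q and p)), F ((r implies p) or (not p or p))):
        F (r implies (q and p)): α-rule — add T r, F (q and p).
        F ((r implies p) or (not p or p)): α-rule — add F (r implies p), F (not p or p).
        F (r implies p): α-rule — add T r, F p.
        F (not p or p): α-rule — add F not p, F p.
        × closes — contains both p and not p.
2 branches closed, 11 open.
Each open branch fixes some atoms; the unmentioned ones are free. Counting distinct full assignments: branch {q=0, r=0, s=1} (p) contributes 2 new; branch {p=1, s=1} (q, r) contributes 3 new; branch {p=0, q=1, s=0} (r) contributes 2 new; branch {p=0, r=1, s=0} (q) contributes 1 new; branch {r=0} (p, q, s) contributes 4 new; branch {p=1, r=0} (q, s) contributes 0 new; branch {p=0, r=0} (q, s) contributes 0 new; branch {p=1, r=0} (q, s) contributes 0 new; branch {p=1, q=1, r=0} (s) contributes 0 new; branch {p=1, q=1} (r, s) contributes 1 new; branch {p=1, q=1} (r, s) contributes 0 new. Total: 13.

13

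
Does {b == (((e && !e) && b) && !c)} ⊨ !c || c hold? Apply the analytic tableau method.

Initial set: {T (b == (((e && !e) && b) && !c)); F (!c || c)}.
F (!c || c): α-rule — add F !c, F c.
× closes — contains both c and !c.
All 1 branch closes.
Every branch closed, so the premises entail the conclusion.

Yes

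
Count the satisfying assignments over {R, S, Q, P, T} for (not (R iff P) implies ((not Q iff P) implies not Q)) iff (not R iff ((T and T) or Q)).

Initial set: {((not (R iff P) implies ((not Q iff P) implies not Q)) iff (not R iff ((T and T) or Q)))}.
((not (R iff P) implies ((not Q iff P) implies not Q)) iff (not R iff ((T and T) or Q))): β-rule — branch into (not (R iff P) implies ((not Q iff P) implies not Q)), (not R iff ((T and T) or Q))  //  not (not (R iff P) implies ((not Q iff P) implies not Q)), not (not R iff ((T and T) or Q)).
  branch 1 (add (not (R iff P) implies ((not Q iff P) implies not Q)), (not R iff ((T and T) or Q))):
    (not (R iff P) implies ((not Q iff P) implies not Q)): β-rule — branch into not not (R iff P)  //  ((not Q iff P) implies not Q).
      branch 1.1 (add not not (R iff P)):
        (not R iff ((T and T) or Q)): β-rule — branch into not R, ((T and T) or Q)  //  not not R, not ((T and T) or Q).
          branch 1.1.1 (add not R, ((T and T) or Q)):
            not not (R iff P): β-rule — branch into R, P  //  not R, not P.
              branch 1.1.1.1 (add R, P):
                × closes — contains both R and not R.
              branch 1.1.1.2 (add not R, not P):
                ((T and T) or Q): β-rule — branch into (T and T)  //  Q.
                  branch 1.1.1.2.1 (add (T and T)):
                    (T and T): α-rule — add T, T.
                    ○ open, literals {P=false, R=false, T=true}.
                  branch 1.1.1.2.2 (add Q):
                    ○ open, literals {P=false, Q=true, R=false}.
          branch 1.1.2 (add not not R, not ((T and T) or Q)):
            not ((T and T) or Q): α-rule — add not (T and T), not Q.
            not not (R iff P): β-rule — branch into R, P  //  not R, not P.
              branch 1.1.2.1 (add R, P):
                not (T and T): β-rule — branch into not T  //  not T.
                  branch 1.1.2.1.1 (add not T):
                    ○ open, literals {P=true, Q=false, R=true, T=false}.
                  branch 1.1.2.1.2 (add not T):
                    ○ open, literals {P=true, Q=false, R=true, T=false}.
              branch 1.1.2.2 (add not R, not P):
                × closes — contains both R and not R.
      branch 1.2 (add ((not Q iff P) implies not Q)):
        (not R iff ((T and T) or Q)): β-rule — branch into not R, ((T and T) or Q)  //  not not R, not ((T and T) or Q).
          branch 1.2.1 (add not R, ((T and T) or Q)):
            ((not Q iff P) implies not Q): β-rule — branch into not (not Q iff P)  //  not Q.
              branch 1.2.1.1 (add not (not Q iff P)):
                ((T and T) or Q): β-rule — branch into (T and T)  //  Q.
                  branch 1.2.1.1.1 (add (T and T)):
                    (T and T): α-rule — add T, T.
                    not (not Q iff P): β-rule — branch into not Q, not P  //  not not Q, P.
                      branch 1.2.1.1.1.1 (add not Q, not P):
                        ○ open, literals {P=false, Q=false, R=false, T=true}.
                      branch 1.2.1.1.1.2 (add not not Q, P):
                        ○ open, literals {P=true, Q=true, R=false, T=true}.
                  branch 1.2.1.1.2 (add Q):
                    not (not Q iff P): β-rule — branch into not Q, not P  //  not not Q, P.
                      branch 1.2.1.1.2.1 (add not Q, not P):
                        × closes — contains both Q and not Q.
                      branch 1.2.1.1.2.2 (add not not Q, P):
                        ○ open, literals {P=true, Q=true, R=false}.
              branch 1.2.1.2 (add not Q):
                ((T and T) or Q): β-rule — branch into (T and T)  //  Q.
                  branch 1.2.1.2.1 (add (T and T)):
                    (T and T): α-rule — add T, T.
                    ○ open, literals {Q=false, R=false, T=true}.
                  branch 1.2.1.2.2 (add Q):
                    × closes — contains both Q and not Q.
          branch 1.2.2 (add not not R, not ((T and T) or Q)):
            not ((T and T) or Q): α-rule — add not (T and T), not Q.
            ((not Q iff P) implies not Q): β-rule — branch into not (not Q iff P)  //  not Q.
              branch 1.2.2.1 (add not (not Q iff P)):
                not (T and T): β-rule — branch into not T  //  not T.
                  branch 1.2.2.1.1 (add not T):
                    not (not Q iff P): β-rule — branch into not Q, not P  //  not not Q, P.
                      branch 1.2.2.1.1.1 (add not Q, not P):
                        ○ open, literals {P=false, Q=false, R=true, T=false}.
                      branch 1.2.2.1.1.2 (add not not Q, P):
                        × closes — contains both Q and not Q.
                  branch 1.2.2.1.2 (add not T):
                    not (not Q iff P): β-rule — branch into not Q, not P  //  not not Q, P.
                      branch 1.2.2.1.2.1 (add not Q, not P):
                        ○ open, literals {P=false, Q=false, R=true, T=false}.
                      branch 1.2.2.1.2.2 (add not not Q, P):
                        × closes — contains both Q and not Q.
              branch 1.2.2.2 (add not Q):
                not (T and T): β-rule — branch into not T  //  not T.
                  branch 1.2.2.2.1 (add not T):
                    ○ open, literals {Q=false, R=true, T=false}.
                  branch 1.2.2.2.2 (add not T):
                    ○ open, literals {Q=false, R=true, T=false}.
  branch 2 (add not (not (R iff P) implies ((not Q iff P) implies not Q)), not (not R iff ((T and T) or Q))):
    not (not (R iff P) implies ((not Q iff P) implies not Q)): α-rule — add not (R iff P), not ((not Q iff P) implies not Q).
    not ((not Q iff P) implies not Q): α-rule — add (not Q iff P), not not Q.
    not (not R iff ((T and T) or Q)): β-rule — branch into not R, not ((T and T) or Q)  //  not not R, ((T and T) or Q).
      branch 2.1 (add not R, not ((T and T) or Q)):
        not ((T and T) or Q): α-rule — add not (T and T), not Q.
        × closes — contains both Q and not Q.
      branch 2.2 (add not not R, ((T and T) or Q)):
        not (R iff P): β-rule — branch into R, not P  //  not R, P.
          branch 2.2.1 (add R, not P):
            (not Q iff P): β-rule — branch into not Q, P  //  not not Q, not P.
              branch 2.2.1.1 (add not Q, P):
                × closes — contains both Q and not Q.
              branch 2.2.1.2 (add not not Q, not P):
                ((T and T) or Q): β-rule — branch into (T and T)  //  Q.
                  branch 2.2.1.2.1 (add (T and T)):
                    (T and T): α-rule — add T, T.
                    ○ open, literals {P=false, Q=true, R=true, T=true}.
                  branch 2.2.1.2.2 (add Q):
                    ○ open, literals {P=false, Q=true, R=true}.
          branch 2.2.2 (add not R, P):
            × closes — contains both R and not R.
9 branches closed, 14 open.
Each open branch fixes some atoms; the unmentioned ones are free. Counting distinct full assignments: branch {P=false, R=false, T=true} (S, Q) contributes 4 new; branch {P=false, Q=true, R=false} (S, T) contributes 2 new; branch {P=true, Q=false, R=true, T=false} (S) contributes 2 new; branch {P=true, Q=false, R=true, T=false} (S) contributes 0 new; branch {P=false, Q=false, R=false, T=true} (S) contributes 0 new; branch {P=true, Q=true, R=false, T=true} (S) contributes 2 new; branch {P=true, Q=true, R=false} (S, T) contributes 2 new; branch {Q=false, R=false, T=true} (S, P) contributes 2 new; branch {P=false, Q=false, R=true, T=false} (S) contributes 2 new; branch {P=false, Q=false, R=true, T=false} (S) contributes 0 new; branch {Q=false, R=true, T=false} (S, P) contributes 0 new; branch {Q=false, R=true, T=false} (S, P) contributes 0 new; branch {P=false, Q=true, R=true, T=true} (S) contributes 2 new; branch {P=false, Q=true, R=true} (S, T) contributes 2 new. Total: 20.

20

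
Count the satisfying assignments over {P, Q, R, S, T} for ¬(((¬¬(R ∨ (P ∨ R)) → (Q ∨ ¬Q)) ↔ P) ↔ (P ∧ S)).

Initial set: {¬(((¬¬(R ∨ (P ∨ R)) → (Q ∨ ¬Q)) ↔ P) ↔ (P ∧ S))}.
¬(((¬¬(R ∨ (P ∨ R)) → (Q ∨ ¬Q)) ↔ P) ↔ (P ∧ S)): β-rule — branch into ((¬¬(R ∨ (P ∨ R)) → (Q ∨ ¬Q)) ↔ P), ¬(P ∧ S)  //  ¬((¬¬(R ∨ (P ∨ R)) → (Q ∨ ¬Q)) ↔ P), (P ∧ S).
  branch 1 (add ((¬¬(R ∨ (P ∨ R)) → (Q ∨ ¬Q)) ↔ P), ¬(P ∧ S)):
    ((¬¬(R ∨ (P ∨ R)) → (Q ∨ ¬Q)) ↔ P): β-rule — branch into (¬¬(R ∨ (P ∨ R)) → (Q ∨ ¬Q)), P  //  ¬(¬¬(R ∨ (P ∨ R)) → (Q ∨ ¬Q)), ¬P.
      branch 1.1 (add (¬¬(R ∨ (P ∨ R)) → (Q ∨ ¬Q)), P):
        ¬(P ∧ S): β-rule — branch into ¬P  //  ¬S.
          branch 1.1.1 (add ¬P):
            × closes — contains both P and ¬P.
          branch 1.1.2 (add ¬S):
            (¬¬(R ∨ (P ∨ R)) → (Q ∨ ¬Q)): β-rule — branch into ¬¬¬(R ∨ (P ∨ R))  //  (Q ∨ ¬Q).
              branch 1.1.2.1 (add ¬¬¬(R ∨ (P ∨ R))):
                ¬¬¬(R ∨ (P ∨ R)): drop double negation, giving ¬(R ∨ (P ∨ R)).
                ¬(R ∨ (P ∨ R)): α-rule — add ¬R, ¬(P ∨ R).
                ¬(P ∨ R): α-rule — add ¬P, ¬R.
                × closes — contains both P and ¬P.
              branch 1.1.2.2 (add (Q ∨ ¬Q)):
                (Q ∨ ¬Q): β-rule — branch into Q  //  ¬Q.
                  branch 1.1.2.2.1 (add Q):
                    ○ open, literals {P=T, Q=T, S=F}.
                  branch 1.1.2.2.2 (add ¬Q):
                    ○ open, literals {P=T, Q=F, S=F}.
      branch 1.2 (add ¬(¬¬(R ∨ (P ∨ R)) → (Q ∨ ¬Q)), ¬P):
        ¬(¬¬(R ∨ (P ∨ R)) → (Q ∨ ¬Q)): α-rule — add ¬¬(R ∨ (P ∨ R)), ¬(Q ∨ ¬Q).
        ¬¬(R ∨ (P ∨ R)): drop double negation, giving (R ∨ (P ∨ R)).
        ¬(Q ∨ ¬Q): α-rule — add ¬Q, ¬¬Q.
        × closes — contains both Q and ¬Q.
  branch 2 (add ¬((¬¬(R ∨ (P ∨ R)) → (Q ∨ ¬Q)) ↔ P), (P ∧ S)):
    (P ∧ S): α-rule — add P, S.
    ¬((¬¬(R ∨ (P ∨ R)) → (Q ∨ ¬Q)) ↔ P): β-rule — branch into (¬¬(R ∨ (P ∨ R)) → (Q ∨ ¬Q)), ¬P  //  ¬(¬¬(R ∨ (P ∨ R)) → (Q ∨ ¬Q)), P.
      branch 2.1 (add (¬¬(R ∨ (P ∨ R)) → (Q ∨ ¬Q)), ¬P):
        × closes — contains both P and ¬P.
      branch 2.2 (add ¬(¬¬(R ∨ (P ∨ R)) → (Q ∨ ¬Q)), P):
        ¬(¬¬(R ∨ (P ∨ R)) → (Q ∨ ¬Q)): α-rule — add ¬¬(R ∨ (P ∨ R)), ¬(Q ∨ ¬Q).
        ¬¬(R ∨ (P ∨ R)): drop double negation, giving (R ∨ (P ∨ R)).
        ¬(Q ∨ ¬Q): α-rule — add ¬Q, ¬¬Q.
        × closes — contains both Q and ¬Q.
5 branches closed, 2 open.
Each open branch fixes some atoms; the unmentioned ones are free. Counting distinct full assignments: branch {P=T, Q=T, S=F} (R, T) contributes 4 new; branch {P=T, Q=F, S=F} (R, T) contributes 4 new. Total: 8.

8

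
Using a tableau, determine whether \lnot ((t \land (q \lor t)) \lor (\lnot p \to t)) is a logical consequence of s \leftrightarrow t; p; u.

Initial set: {(s \leftrightarrow t); p; u; \lnot \lnot ((t \land (q \lor t)) \lor (\lnot p \to t))}.
(s \leftrightarrow t): β-rule — branch into s, t  //  \lnot s, \lnot t.
  branch 1 (add s, t):
    \lnot \lnot ((t \land (q \lor t)) \lor (\lnot p \to t)): β-rule — branch into (t \land (q \lor t))  //  (\lnot p \to t).
      branch 1.1 (add (t \land (q \lor t))):
        (t \land (q \lor t)): α-rule — add t, (q \lor t).
        (q \lor t): β-rule — branch into q  //  t.
          branch 1.1.1 (add q):
            ○ open, literals {p=1, q=1, s=1, t=1, u=1}.
          branch 1.1.2 (add t):
            ○ open, literals {p=1, s=1, t=1, u=1}.
      branch 1.2 (add (\lnot p \to t)):
        (\lnot p \to t): β-rule — branch into \lnot \lnot p  //  t.
          branch 1.2.1 (add \lnot \lnot p):
            ○ open, literals {p=1, s=1, t=1, u=1}.
          branch 1.2.2 (add t):
            ○ open, literals {p=1, s=1, t=1, u=1}.
  branch 2 (add \lnot s, \lnot t):
    \lnot \lnot ((t \land (q \lor t)) \lor (\lnot p \to t)): β-rule — branch into (t \land (q \lor t))  //  (\lnot p \to t).
      branch 2.1 (add (t \land (q \lor t))):
        (t \land (q \lor t)): α-rule — add t, (q \lor t).
        × closes — contains both t and \lnot t.
      branch 2.2 (add (\lnot p \to t)):
        (\lnot p \to t): β-rule — branch into \lnot \lnot p  //  t.
          branch 2.2.1 (add \lnot \lnot p):
            ○ open, literals {p=1, s=0, t=0, u=1}.
          branch 2.2.2 (add t):
            × closes — contains both t and \lnot t.
2 branches closed, 5 open.
An open branch gives a countermodel: p=1, q=1, s=1, t=1, u=1 (unmentioned atoms arbitrary); the premises hold there but the conclusion fails.

No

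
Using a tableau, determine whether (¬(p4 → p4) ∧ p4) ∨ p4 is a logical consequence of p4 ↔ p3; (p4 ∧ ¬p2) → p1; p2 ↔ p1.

No

Initial set: {T (p4 ↔ p3); T ((p4 ∧ ¬p2) → p1); T (p2 ↔ p1); F ((¬(p4 → p4) ∧ p4) ∨ p4)}.
F ((¬(p4 → p4) ∧ p4) ∨ p4): α-rule — add F (¬(p4 → p4) ∧ p4), F p4.
T (p4 ↔ p3): β-rule — branch into T p4, T p3  //  F p4, F p3.
  branch 1 (add T p4, T p3):
    × closes — contains both p4 and ¬p4.
  branch 2 (add F p4, F p3):
    T ((p4 ∧ ¬p2) → p1): β-rule — branch into F (p4 ∧ ¬p2)  //  T p1.
      branch 2.1 (add F (p4 ∧ ¬p2)):
        T (p2 ↔ p1): β-rule — branch into T p2, T p1  //  F p2, F p1.
          branch 2.1.1 (add T p2, T p1):
            F (¬(p4 → p4) ∧ p4): β-rule — branch into F ¬(p4 → p4)  //  F p4.
              branch 2.1.1.1 (add F ¬(p4 → p4)):
                F (p4 ∧ ¬p2): β-rule — branch into F p4  //  F ¬p2.
                  branch 2.1.1.1.1 (add F p4):
                    F ¬(p4 → p4): β-rule — branch into F p4  //  T p4.
                      branch 2.1.1.1.1.1 (add F p4):
                        ○ open, literals {p1=1, p2=1, p3=0, p4=0}.
                      branch 2.1.1.1.1.2 (add T p4):
                        × closes — contains both p4 and ¬p4.
                  branch 2.1.1.1.2 (add F ¬p2):
                    F ¬(p4 → p4): β-rule — branch into F p4  //  T p4.
                      branch 2.1.1.1.2.1 (add F p4):
                        ○ open, literals {p1=1, p2=1, p3=0, p4=0}.
                      branch 2.1.1.1.2.2 (add T p4):
                        × closes — contains both p4 and ¬p4.
              branch 2.1.1.2 (add F p4):
                F (p4 ∧ ¬p2): β-rule — branch into F p4  //  F ¬p2.
                  branch 2.1.1.2.1 (add F p4):
                    ○ open, literals {p1=1, p2=1, p3=0, p4=0}.
                  branch 2.1.1.2.2 (add F ¬p2):
                    ○ open, literals {p1=1, p2=1, p3=0, p4=0}.
          branch 2.1.2 (add F p2, F p1):
            F (¬(p4 → p4) ∧ p4): β-rule — branch into F ¬(p4 → p4)  //  F p4.
              branch 2.1.2.1 (add F ¬(p4 → p4)):
                F (p4 ∧ ¬p2): β-rule — branch into F p4  //  F ¬p2.
                  branch 2.1.2.1.1 (add F p4):
                    F ¬(p4 → p4): β-rule — branch into F p4  //  T p4.
                      branch 2.1.2.1.1.1 (add F p4):
                        ○ open, literals {p1=0, p2=0, p3=0, p4=0}.
                      branch 2.1.2.1.1.2 (add T p4):
                        × closes — contains both p4 and ¬p4.
                  branch 2.1.2.1.2 (add F ¬p2):
                    × closes — contains both p2 and ¬p2.
              branch 2.1.2.2 (add F p4):
                F (p4 ∧ ¬p2): β-rule — branch into F p4  //  F ¬p2.
                  branch 2.1.2.2.1 (add F p4):
                    ○ open, literals {p1=0, p2=0, p3=0, p4=0}.
                  branch 2.1.2.2.2 (add F ¬p2):
                    × closes — contains both p2 and ¬p2.
      branch 2.2 (add T p1):
        T (p2 ↔ p1): β-rule — branch into T p2, T p1  //  F p2, F p1.
          branch 2.2.1 (add T p2, T p1):
            F (¬(p4 → p4) ∧ p4): β-rule — branch into F ¬(p4 → p4)  //  F p4.
              branch 2.2.1.1 (add F ¬(p4 → p4)):
                F ¬(p4 → p4): β-rule — branch into F p4  //  T p4.
                  branch 2.2.1.1.1 (add F p4):
                    ○ open, literals {p1=1, p2=1, p3=0, p4=0}.
                  branch 2.2.1.1.2 (add T p4):
                    × closes — contains both p4 and ¬p4.
              branch 2.2.1.2 (add F p4):
                ○ open, literals {p1=1, p2=1, p3=0, p4=0}.
          branch 2.2.2 (add F p2, F p1):
            × closes — contains both p1 and ¬p1.
8 branches closed, 8 open.
An open branch gives a countermodel: p1=1, p2=1, p3=0, p4=0 (unmentioned atoms arbitrary); the premises hold there but the conclusion fails.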